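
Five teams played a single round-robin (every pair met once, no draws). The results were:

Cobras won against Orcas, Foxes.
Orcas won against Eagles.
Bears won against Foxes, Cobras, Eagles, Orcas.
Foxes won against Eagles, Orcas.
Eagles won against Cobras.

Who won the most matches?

Bears

Win totals: Foxes 2, Cobras 2, Bears 4, Eagles 1, Orcas 1.
Bears leads with 4 wins (next highest: 2).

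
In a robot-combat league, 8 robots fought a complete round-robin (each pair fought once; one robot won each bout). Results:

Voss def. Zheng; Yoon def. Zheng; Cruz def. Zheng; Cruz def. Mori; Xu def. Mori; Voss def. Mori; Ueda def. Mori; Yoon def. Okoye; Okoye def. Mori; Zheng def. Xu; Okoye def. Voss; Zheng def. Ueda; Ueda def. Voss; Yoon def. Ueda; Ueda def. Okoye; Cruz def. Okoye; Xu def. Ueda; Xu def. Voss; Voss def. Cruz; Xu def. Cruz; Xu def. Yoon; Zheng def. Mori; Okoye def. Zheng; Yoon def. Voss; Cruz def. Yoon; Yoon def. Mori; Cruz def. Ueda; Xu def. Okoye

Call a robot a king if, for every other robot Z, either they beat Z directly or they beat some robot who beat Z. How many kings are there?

5

Okoye cannot reach Yoon in two steps.
Ueda cannot reach Xu, Yoon in two steps.
Cruz reaches everyone (king).
Xu reaches everyone (king).
Zheng reaches everyone (king).
Voss reaches everyone (king).
Yoon reaches everyone (king).
Mori cannot reach Okoye, Ueda, Cruz, Xu, Zheng, Voss, Yoon in two steps.
Kings: Cruz, Xu, Zheng, Voss, Yoon — 5.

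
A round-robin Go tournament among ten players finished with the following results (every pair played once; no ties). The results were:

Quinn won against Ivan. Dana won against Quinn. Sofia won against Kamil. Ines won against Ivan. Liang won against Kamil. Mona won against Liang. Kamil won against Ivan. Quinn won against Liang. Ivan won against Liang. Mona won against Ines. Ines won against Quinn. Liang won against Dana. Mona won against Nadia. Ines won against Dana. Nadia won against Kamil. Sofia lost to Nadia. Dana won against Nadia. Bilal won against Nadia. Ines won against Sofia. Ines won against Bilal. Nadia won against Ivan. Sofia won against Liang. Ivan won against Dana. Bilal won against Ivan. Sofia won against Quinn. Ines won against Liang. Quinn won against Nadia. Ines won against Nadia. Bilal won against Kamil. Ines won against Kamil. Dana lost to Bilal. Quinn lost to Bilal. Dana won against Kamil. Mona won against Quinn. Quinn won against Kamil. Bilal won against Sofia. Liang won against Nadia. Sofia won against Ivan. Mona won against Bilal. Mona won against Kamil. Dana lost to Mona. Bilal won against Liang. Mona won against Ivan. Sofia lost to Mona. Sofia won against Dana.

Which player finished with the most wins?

Win totals: Nadia 3, Quinn 4, Dana 3, Kamil 1, Bilal 7, Liang 3, Mona 9, Ines 8, Ivan 2, Sofia 5.
Mona leads with 9 wins (next highest: 8).

Mona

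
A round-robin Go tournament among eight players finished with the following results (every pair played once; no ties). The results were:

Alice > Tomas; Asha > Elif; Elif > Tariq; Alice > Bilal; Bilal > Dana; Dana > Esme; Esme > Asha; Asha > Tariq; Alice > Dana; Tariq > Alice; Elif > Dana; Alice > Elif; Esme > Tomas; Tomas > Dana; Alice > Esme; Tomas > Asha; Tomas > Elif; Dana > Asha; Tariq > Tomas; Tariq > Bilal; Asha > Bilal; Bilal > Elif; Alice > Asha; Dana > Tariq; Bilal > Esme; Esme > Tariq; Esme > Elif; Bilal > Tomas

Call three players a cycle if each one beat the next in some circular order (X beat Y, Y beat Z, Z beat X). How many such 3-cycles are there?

Win totals: Bilal 4, Tomas 3, Asha 3, Dana 3, Elif 2, Tariq 3, Esme 4, Alice 6.
A player with w wins dominates both others in C(w,2) triples; summing gives 6 + 3 + 3 + 3 + 1 + 3 + 6 + 15 = 40 transitive triples.
Total triples C(8,3) = 56, so cyclic triples = 56 − 40 = 16.

16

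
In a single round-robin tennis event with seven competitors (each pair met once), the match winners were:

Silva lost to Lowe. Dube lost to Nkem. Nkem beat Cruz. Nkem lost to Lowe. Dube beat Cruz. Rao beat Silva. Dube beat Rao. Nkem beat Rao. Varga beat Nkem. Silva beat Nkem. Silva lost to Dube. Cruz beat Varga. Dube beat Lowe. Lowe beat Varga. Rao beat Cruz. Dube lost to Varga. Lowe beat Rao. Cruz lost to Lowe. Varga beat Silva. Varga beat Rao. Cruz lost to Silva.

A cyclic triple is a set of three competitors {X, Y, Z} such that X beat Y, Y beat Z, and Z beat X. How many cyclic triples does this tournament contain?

Win totals: Nkem 3, Dube 4, Lowe 5, Rao 2, Silva 2, Cruz 1, Varga 4.
A competitor with w wins dominates both others in C(w,2) triples; summing gives 3 + 6 + 10 + 1 + 1 + 0 + 6 = 27 transitive triples.
Total triples C(7,3) = 35, so cyclic triples = 35 − 27 = 8.

8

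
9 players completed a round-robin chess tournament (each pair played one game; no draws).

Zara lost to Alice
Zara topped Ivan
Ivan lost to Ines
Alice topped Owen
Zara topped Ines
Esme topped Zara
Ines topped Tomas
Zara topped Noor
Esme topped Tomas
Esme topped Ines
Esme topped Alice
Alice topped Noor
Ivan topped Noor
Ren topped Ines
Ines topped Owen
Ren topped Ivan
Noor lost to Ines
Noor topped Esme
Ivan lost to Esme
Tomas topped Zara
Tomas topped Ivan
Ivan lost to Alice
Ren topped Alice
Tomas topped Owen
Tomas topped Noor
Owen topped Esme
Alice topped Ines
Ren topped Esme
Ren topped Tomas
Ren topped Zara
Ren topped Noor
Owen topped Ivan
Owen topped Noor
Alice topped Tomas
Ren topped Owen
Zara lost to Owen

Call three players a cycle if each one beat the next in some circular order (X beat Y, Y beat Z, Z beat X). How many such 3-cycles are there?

10

Win totals: Noor 1, Alice 6, Ines 4, Zara 3, Esme 5, Tomas 4, Ren 8, Owen 4, Ivan 1.
A player with w wins dominates both others in C(w,2) triples; summing gives 0 + 15 + 6 + 3 + 10 + 6 + 28 + 6 + 0 = 74 transitive triples.
Total triples C(9,3) = 84, so cyclic triples = 84 − 74 = 10.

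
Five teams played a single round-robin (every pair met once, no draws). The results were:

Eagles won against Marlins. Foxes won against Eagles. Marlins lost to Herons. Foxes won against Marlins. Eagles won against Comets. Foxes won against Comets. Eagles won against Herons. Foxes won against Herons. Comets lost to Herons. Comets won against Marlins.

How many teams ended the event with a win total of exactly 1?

1

Win totals: Marlins 0, Eagles 3, Herons 2, Comets 1, Foxes 4.
Exactly 1: Comets — 1 team.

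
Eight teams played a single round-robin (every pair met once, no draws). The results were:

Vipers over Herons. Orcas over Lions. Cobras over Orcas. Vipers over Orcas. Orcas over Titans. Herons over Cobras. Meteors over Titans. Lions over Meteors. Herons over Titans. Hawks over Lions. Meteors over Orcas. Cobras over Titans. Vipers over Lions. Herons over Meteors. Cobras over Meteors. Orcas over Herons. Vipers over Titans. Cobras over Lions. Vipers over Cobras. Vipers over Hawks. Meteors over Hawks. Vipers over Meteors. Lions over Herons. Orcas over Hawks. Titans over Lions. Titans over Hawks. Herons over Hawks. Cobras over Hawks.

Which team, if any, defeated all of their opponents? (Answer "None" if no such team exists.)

Vipers

Vipers has 7 wins out of 7 opponents — a perfect record.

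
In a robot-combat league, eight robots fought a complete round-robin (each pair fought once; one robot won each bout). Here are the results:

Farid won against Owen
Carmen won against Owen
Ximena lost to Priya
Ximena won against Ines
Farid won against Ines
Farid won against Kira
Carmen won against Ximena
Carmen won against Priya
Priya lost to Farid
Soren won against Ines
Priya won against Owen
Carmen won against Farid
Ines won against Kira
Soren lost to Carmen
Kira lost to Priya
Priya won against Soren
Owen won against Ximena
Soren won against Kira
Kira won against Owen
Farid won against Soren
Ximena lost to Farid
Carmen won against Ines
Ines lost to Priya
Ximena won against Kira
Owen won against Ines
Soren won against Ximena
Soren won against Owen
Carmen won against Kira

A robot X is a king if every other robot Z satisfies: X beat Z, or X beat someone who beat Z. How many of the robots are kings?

Ines cannot reach Carmen, Priya, Ximena, Farid, Soren in two steps.
Carmen reaches everyone (king).
Priya cannot reach Carmen, Farid in two steps.
Ximena cannot reach Carmen, Priya, Farid, Soren in two steps.
Owen cannot reach Carmen, Priya, Farid, Soren in two steps.
Farid cannot reach Carmen in two steps.
Kira cannot reach Carmen, Priya, Farid, Soren in two steps.
Soren cannot reach Carmen, Priya, Farid in two steps.
Kings: Carmen — 1.

1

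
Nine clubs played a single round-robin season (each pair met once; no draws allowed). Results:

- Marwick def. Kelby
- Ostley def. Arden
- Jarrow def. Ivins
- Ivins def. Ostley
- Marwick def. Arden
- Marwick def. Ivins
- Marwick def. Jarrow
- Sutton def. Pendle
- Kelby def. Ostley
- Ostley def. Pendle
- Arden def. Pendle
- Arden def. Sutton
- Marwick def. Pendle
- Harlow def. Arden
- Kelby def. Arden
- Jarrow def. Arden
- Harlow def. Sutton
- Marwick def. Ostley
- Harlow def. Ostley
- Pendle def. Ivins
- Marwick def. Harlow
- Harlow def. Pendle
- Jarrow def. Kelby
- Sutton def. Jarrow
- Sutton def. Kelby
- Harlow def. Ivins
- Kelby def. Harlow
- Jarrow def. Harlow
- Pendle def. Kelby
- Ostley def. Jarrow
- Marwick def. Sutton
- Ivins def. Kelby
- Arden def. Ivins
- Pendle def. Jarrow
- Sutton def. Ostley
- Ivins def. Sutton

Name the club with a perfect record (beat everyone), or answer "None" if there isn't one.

Marwick has 8 wins out of 8 opponents — a perfect record.

Marwick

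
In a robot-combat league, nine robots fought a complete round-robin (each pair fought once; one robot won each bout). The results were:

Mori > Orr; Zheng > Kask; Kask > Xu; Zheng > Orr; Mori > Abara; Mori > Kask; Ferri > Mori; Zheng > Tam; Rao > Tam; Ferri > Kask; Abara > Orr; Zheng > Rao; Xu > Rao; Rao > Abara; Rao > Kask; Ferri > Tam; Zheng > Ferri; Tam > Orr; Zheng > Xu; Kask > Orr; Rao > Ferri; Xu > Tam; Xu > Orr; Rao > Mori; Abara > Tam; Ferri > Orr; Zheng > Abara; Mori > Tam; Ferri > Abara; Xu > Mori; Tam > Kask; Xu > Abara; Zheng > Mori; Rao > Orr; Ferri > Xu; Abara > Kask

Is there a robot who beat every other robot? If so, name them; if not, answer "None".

Zheng

Zheng has 8 wins out of 8 opponents — a perfect record.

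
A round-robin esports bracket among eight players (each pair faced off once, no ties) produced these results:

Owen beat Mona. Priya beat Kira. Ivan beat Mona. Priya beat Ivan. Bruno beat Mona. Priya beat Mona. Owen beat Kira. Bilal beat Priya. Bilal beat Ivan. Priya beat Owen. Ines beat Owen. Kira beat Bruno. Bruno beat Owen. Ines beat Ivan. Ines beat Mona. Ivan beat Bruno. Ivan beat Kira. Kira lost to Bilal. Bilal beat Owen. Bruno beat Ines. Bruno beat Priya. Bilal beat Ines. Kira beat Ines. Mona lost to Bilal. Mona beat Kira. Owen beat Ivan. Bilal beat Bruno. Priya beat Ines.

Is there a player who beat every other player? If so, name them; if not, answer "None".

Bilal has 7 wins out of 7 opponents — a perfect record.

Bilal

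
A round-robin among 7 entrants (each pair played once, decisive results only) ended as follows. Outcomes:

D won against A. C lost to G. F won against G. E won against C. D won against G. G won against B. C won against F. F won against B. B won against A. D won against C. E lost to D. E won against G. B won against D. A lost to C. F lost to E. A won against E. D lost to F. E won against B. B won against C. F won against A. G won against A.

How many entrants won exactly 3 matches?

Win totals: A 1, B 3, C 2, D 4, E 4, F 4, G 3.
Exactly 3: B, G — 2 entrants.

2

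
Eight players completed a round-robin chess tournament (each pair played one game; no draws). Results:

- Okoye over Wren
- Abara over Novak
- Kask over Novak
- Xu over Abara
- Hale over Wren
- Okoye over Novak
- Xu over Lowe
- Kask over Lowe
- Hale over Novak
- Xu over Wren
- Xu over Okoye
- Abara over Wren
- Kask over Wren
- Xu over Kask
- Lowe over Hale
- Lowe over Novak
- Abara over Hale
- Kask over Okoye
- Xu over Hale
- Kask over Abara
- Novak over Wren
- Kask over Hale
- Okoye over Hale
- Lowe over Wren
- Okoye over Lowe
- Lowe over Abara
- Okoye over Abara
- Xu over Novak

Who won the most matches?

Xu

Win totals: Wren 0, Hale 2, Kask 6, Abara 3, Lowe 4, Novak 1, Okoye 5, Xu 7.
Xu leads with 7 wins (next highest: 6).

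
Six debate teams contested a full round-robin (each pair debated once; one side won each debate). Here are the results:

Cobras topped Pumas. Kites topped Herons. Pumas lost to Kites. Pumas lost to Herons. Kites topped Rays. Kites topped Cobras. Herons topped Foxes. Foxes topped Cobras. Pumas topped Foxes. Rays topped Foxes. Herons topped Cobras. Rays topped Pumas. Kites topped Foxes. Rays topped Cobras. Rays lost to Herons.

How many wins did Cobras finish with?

Cobras' results: beat Pumas; lost to Foxes, Kites, Rays, Herons.
That is 1 win.

1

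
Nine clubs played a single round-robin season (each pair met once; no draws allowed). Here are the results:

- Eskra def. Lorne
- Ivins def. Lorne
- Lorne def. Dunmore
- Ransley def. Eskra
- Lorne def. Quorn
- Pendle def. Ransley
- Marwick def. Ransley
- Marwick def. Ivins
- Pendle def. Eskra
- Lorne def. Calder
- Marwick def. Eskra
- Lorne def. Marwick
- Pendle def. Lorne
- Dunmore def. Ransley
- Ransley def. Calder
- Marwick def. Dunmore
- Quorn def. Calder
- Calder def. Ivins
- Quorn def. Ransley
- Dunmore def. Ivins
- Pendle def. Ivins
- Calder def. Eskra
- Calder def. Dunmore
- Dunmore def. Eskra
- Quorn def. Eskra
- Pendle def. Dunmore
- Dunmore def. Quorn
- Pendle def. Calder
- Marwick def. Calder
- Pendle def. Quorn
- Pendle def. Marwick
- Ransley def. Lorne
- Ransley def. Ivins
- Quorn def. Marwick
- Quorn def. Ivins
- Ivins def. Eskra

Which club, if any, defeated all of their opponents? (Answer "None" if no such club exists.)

Pendle

Pendle has 8 wins out of 8 opponents — a perfect record.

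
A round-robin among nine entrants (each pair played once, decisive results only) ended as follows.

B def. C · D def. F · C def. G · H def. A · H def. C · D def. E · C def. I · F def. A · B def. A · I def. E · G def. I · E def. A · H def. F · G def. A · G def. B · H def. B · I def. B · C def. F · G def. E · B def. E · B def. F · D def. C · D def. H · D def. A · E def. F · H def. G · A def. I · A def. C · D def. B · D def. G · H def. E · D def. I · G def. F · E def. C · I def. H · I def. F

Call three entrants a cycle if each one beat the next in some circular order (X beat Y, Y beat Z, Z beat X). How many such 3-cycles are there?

Win totals: A 2, B 4, C 3, D 8, E 3, F 1, G 5, H 6, I 4.
An entrant with w wins dominates both others in C(w,2) triples; summing gives 1 + 6 + 3 + 28 + 3 + 0 + 10 + 15 + 6 = 72 transitive triples.
Total triples C(9,3) = 84, so cyclic triples = 84 − 72 = 12.

12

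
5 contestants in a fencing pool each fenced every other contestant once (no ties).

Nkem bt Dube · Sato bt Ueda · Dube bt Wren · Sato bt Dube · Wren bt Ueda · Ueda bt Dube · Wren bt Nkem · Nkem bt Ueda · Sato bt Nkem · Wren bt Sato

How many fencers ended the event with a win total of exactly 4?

Win totals: Sato 3, Nkem 2, Ueda 1, Dube 1, Wren 3.
No fencer has exactly 4 wins.

0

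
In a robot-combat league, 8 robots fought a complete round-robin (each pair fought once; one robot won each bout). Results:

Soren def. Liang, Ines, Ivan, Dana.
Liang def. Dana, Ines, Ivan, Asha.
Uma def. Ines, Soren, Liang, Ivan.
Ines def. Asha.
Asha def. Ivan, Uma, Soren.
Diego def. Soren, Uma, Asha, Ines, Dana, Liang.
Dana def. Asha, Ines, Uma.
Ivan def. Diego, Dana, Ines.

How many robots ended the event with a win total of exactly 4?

3

Win totals: Asha 3, Dana 3, Uma 4, Ivan 3, Ines 1, Liang 4, Soren 4, Diego 6.
Exactly 4: Uma, Liang, Soren — 3 robots.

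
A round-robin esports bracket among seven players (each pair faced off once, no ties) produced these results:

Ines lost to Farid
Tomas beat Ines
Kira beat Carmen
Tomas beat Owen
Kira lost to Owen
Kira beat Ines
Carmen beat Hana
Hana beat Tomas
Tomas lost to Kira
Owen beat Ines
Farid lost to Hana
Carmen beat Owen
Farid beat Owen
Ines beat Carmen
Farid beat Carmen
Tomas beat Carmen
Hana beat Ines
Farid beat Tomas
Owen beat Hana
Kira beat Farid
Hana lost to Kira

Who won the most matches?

Kira

Win totals: Carmen 2, Hana 3, Kira 5, Owen 3, Tomas 3, Farid 4, Ines 1.
Kira leads with 5 wins (next highest: 4).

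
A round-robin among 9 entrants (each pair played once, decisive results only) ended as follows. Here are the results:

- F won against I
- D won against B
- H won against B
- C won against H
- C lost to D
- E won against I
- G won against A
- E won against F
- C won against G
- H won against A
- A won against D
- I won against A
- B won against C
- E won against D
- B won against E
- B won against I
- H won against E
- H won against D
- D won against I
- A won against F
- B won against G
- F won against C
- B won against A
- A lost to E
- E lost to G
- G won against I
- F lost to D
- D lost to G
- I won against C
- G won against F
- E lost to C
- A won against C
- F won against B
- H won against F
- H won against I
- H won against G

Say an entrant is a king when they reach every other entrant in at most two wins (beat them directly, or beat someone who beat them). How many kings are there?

A reaches everyone (king).
B reaches everyone (king).
C reaches everyone (king).
D reaches everyone (king).
E cannot reach G, H in two steps.
F cannot reach D in two steps.
G cannot reach H in two steps.
H reaches everyone (king).
I cannot reach B in two steps.
Kings: A, B, C, D, H — 5.

5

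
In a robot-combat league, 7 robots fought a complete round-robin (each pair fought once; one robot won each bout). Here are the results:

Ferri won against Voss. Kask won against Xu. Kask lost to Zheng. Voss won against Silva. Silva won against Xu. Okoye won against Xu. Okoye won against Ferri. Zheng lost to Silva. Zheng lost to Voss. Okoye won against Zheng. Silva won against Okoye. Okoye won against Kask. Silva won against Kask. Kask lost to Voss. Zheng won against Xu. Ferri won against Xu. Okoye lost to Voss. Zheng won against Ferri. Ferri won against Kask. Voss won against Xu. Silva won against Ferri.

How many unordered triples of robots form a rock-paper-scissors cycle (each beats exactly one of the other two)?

Win totals: Okoye 4, Kask 1, Ferri 3, Xu 0, Voss 5, Silva 5, Zheng 3.
A robot with w wins dominates both others in C(w,2) triples; summing gives 6 + 0 + 3 + 0 + 10 + 10 + 3 = 32 transitive triples.
Total triples C(7,3) = 35, so cyclic triples = 35 − 32 = 3.

3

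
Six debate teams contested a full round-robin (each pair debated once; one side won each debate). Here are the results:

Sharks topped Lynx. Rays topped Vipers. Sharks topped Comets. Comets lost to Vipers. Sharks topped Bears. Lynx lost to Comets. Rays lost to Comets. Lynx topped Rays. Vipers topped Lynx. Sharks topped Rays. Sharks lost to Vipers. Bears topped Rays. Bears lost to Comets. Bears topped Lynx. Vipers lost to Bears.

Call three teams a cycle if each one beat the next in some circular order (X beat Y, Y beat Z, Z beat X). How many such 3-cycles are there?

5

Win totals: Comets 3, Lynx 1, Bears 3, Vipers 3, Sharks 4, Rays 1.
A team with w wins dominates both others in C(w,2) triples; summing gives 3 + 0 + 3 + 3 + 6 + 0 = 15 transitive triples.
Total triples C(6,3) = 20, so cyclic triples = 20 − 15 = 5.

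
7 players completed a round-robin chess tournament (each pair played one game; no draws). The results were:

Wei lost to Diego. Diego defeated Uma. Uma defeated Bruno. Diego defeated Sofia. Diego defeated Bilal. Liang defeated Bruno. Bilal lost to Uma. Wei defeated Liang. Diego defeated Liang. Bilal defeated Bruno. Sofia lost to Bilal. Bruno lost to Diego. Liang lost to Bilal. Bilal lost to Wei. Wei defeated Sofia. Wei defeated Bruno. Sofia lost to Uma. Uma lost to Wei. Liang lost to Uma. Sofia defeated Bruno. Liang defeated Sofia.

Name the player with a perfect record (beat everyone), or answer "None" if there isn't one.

Diego

Diego has 6 wins out of 6 opponents — a perfect record.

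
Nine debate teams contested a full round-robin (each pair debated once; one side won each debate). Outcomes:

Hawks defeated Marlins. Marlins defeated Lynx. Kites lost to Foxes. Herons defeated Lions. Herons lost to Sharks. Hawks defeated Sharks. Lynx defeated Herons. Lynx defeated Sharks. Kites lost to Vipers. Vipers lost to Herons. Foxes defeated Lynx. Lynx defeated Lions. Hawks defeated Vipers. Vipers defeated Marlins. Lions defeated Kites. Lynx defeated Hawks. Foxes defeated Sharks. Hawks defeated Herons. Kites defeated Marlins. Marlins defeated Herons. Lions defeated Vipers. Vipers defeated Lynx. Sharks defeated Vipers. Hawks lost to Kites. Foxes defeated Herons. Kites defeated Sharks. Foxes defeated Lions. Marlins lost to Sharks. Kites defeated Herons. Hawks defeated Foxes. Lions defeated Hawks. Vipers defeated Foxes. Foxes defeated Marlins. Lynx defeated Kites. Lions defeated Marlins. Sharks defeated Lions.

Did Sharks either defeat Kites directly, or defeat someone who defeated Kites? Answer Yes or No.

Sharks did not beat Kites directly.
Sharks beat Herons, Marlins, Vipers, Lions. Of those, Vipers beat Kites.

Yes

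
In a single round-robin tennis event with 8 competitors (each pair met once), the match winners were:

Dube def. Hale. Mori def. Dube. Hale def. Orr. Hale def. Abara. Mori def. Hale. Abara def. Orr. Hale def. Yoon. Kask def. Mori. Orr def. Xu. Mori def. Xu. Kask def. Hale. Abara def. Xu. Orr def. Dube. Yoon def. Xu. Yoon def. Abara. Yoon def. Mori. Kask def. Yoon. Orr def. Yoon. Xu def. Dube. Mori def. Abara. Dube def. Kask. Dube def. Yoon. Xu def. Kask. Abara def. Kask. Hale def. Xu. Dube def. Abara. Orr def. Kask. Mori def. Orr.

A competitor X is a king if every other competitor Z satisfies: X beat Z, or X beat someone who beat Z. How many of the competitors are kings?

Mori reaches everyone (king).
Xu cannot reach Orr in two steps.
Dube reaches everyone (king).
Abara reaches everyone (king).
Yoon reaches everyone (king).
Orr reaches everyone (king).
Kask reaches everyone (king).
Hale reaches everyone (king).
Kings: Mori, Dube, Abara, Yoon, Orr, Kask, Hale — 7.

7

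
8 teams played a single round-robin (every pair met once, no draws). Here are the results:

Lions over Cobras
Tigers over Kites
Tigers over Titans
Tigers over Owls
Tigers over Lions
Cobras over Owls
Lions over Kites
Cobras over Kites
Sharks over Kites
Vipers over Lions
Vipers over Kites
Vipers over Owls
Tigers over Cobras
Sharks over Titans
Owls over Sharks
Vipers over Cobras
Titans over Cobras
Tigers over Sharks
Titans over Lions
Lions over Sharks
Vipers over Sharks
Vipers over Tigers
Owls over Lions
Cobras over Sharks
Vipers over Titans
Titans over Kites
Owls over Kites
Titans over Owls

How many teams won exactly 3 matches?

3

Win totals: Owls 3, Cobras 3, Kites 0, Tigers 6, Sharks 2, Vipers 7, Lions 3, Titans 4.
Exactly 3: Owls, Cobras, Lions — 3 teams.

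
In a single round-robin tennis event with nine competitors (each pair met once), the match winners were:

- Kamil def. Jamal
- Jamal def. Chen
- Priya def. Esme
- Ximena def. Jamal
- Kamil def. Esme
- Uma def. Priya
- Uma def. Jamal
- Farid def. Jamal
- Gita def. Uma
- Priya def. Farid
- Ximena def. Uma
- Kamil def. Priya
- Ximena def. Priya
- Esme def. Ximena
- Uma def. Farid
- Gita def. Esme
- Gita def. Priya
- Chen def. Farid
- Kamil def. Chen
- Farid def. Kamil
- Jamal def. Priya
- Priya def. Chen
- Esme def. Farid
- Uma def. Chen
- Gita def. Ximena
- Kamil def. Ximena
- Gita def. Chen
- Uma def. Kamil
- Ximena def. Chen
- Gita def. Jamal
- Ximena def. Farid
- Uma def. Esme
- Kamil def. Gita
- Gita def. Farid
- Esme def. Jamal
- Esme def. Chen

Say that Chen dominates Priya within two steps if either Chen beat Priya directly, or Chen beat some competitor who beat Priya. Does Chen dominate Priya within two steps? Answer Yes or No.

Chen did not beat Priya directly.
Chen beat Farid, but each of them lost to Priya. No two-step path.

No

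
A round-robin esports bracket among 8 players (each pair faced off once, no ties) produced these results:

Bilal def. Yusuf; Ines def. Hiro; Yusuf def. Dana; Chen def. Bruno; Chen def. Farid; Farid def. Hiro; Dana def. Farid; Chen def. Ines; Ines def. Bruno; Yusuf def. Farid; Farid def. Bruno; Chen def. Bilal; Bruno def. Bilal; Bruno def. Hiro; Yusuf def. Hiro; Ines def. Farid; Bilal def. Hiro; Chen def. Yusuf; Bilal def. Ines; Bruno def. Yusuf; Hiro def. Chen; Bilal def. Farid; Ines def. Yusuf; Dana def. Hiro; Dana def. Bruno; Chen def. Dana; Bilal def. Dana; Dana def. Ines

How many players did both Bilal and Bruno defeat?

Bilal beat: Yusuf, Dana, Farid, Ines, Hiro.
Bruno beat: Yusuf, Bilal, Hiro.
Both beat: Yusuf, Hiro — 2.

2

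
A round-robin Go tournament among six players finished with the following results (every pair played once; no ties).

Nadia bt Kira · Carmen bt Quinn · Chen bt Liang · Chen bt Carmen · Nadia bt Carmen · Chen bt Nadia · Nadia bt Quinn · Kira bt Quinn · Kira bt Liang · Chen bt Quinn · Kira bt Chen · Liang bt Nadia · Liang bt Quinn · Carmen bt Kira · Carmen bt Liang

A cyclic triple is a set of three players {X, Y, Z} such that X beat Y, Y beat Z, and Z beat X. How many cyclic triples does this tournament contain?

Win totals: Carmen 3, Quinn 0, Nadia 3, Chen 4, Kira 3, Liang 2.
A player with w wins dominates both others in C(w,2) triples; summing gives 3 + 0 + 3 + 6 + 3 + 1 = 16 transitive triples.
Total triples C(6,3) = 20, so cyclic triples = 20 − 16 = 4.

4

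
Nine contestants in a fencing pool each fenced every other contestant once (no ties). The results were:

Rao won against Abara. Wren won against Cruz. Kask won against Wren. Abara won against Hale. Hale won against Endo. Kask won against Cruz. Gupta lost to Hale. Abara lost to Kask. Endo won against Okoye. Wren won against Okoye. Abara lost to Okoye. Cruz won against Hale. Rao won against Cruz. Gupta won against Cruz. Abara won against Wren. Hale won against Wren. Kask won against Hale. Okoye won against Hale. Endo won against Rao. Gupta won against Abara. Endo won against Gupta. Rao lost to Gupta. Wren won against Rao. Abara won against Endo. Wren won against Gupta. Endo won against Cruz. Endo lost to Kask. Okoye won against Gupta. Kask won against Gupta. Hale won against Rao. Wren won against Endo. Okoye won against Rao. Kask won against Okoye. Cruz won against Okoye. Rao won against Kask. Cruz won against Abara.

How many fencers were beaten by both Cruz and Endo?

Cruz beat: Hale, Abara, Okoye.
Endo beat: Rao, Okoye, Cruz, Gupta.
Both beat: Okoye — 1.

1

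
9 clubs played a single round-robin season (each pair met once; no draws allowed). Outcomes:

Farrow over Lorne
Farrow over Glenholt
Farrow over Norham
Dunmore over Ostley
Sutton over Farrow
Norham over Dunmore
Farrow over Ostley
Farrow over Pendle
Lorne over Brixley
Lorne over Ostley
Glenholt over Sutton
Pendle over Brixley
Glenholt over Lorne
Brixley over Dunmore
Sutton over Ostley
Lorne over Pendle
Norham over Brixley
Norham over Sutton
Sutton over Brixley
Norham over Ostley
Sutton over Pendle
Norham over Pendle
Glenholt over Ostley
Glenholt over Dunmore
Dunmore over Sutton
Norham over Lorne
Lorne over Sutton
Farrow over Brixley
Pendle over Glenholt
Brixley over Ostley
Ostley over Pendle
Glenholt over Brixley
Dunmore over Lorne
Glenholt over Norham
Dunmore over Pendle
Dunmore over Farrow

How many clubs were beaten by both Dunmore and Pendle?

0

Dunmore beat: Pendle, Farrow, Lorne, Sutton, Ostley.
Pendle beat: Glenholt, Brixley.
No one was beaten by both.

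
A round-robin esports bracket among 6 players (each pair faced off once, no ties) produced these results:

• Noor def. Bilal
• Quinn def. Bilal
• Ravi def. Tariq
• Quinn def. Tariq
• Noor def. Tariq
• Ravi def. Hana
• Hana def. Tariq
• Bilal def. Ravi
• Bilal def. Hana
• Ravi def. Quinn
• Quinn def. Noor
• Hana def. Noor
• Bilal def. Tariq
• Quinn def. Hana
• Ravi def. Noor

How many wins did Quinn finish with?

Quinn's results: beat Bilal, Noor, Hana, Tariq; lost to Ravi.
That is 4 wins.

4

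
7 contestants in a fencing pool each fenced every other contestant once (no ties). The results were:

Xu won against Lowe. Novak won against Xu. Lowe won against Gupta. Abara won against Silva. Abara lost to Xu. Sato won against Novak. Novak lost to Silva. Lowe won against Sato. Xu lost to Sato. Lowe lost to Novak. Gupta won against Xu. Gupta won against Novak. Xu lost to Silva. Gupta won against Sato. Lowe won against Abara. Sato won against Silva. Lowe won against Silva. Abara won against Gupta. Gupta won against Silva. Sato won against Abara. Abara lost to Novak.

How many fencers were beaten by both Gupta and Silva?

Gupta beat: Novak, Xu, Sato, Silva.
Silva beat: Novak, Xu.
Both beat: Novak, Xu — 2.

2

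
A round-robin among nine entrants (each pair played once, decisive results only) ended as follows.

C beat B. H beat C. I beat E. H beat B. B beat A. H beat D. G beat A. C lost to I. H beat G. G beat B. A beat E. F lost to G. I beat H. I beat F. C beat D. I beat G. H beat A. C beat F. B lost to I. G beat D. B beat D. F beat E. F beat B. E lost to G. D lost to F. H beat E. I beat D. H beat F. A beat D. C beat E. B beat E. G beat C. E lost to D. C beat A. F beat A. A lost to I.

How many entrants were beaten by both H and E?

H beat: A, B, C, D, E, F, G.
E beat: no one.
No one was beaten by both.

0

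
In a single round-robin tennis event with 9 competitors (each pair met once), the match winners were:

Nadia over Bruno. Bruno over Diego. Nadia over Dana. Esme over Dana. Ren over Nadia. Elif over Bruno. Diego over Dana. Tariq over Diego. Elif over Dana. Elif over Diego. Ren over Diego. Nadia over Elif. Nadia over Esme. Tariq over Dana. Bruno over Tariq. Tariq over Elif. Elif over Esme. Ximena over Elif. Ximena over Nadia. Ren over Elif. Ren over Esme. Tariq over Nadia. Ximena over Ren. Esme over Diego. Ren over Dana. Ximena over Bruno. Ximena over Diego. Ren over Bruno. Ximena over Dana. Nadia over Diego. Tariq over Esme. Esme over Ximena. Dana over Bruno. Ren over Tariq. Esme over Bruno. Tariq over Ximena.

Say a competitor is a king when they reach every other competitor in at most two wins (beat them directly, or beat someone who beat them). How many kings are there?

4

Dana cannot reach Elif, Ximena, Esme, Nadia, Ren in two steps.
Elif cannot reach Nadia, Ren in two steps.
Ximena reaches everyone (king).
Esme reaches everyone (king).
Diego cannot reach Elif, Ximena, Esme, Tariq, Nadia, Ren in two steps.
Tariq reaches everyone (king).
Nadia cannot reach Ren in two steps.
Ren reaches everyone (king).
Bruno cannot reach Ren in two steps.
Kings: Ximena, Esme, Tariq, Ren — 4.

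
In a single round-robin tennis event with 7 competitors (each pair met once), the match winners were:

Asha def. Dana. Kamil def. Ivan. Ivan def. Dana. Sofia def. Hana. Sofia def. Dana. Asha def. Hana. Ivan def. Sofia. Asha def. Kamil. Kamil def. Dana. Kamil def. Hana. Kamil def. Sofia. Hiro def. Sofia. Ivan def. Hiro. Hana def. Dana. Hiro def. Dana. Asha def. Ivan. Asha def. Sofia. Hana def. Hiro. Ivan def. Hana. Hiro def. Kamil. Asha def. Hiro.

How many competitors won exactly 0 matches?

1

Win totals: Hana 2, Kamil 4, Asha 6, Hiro 3, Ivan 4, Dana 0, Sofia 2.
Exactly 0: Dana — 1 competitor.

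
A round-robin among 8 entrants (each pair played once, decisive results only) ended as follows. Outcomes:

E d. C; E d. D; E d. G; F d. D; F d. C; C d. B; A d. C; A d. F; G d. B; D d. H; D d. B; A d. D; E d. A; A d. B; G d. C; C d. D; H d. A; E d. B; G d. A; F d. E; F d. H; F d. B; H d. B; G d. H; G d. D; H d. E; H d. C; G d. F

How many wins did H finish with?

4

H's results: beat A, B, C, E; lost to D, F, G.
That is 4 wins.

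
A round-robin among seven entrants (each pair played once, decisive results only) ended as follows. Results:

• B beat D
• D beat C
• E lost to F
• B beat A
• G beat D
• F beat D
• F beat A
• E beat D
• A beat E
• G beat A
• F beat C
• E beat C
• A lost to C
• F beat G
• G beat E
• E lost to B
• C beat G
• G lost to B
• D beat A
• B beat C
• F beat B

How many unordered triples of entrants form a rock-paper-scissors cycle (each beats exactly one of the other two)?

Win totals: A 1, B 5, C 2, D 2, E 2, F 6, G 3.
An entrant with w wins dominates both others in C(w,2) triples; summing gives 0 + 10 + 1 + 1 + 1 + 15 + 3 = 31 transitive triples.
Total triples C(7,3) = 35, so cyclic triples = 35 − 31 = 4.

4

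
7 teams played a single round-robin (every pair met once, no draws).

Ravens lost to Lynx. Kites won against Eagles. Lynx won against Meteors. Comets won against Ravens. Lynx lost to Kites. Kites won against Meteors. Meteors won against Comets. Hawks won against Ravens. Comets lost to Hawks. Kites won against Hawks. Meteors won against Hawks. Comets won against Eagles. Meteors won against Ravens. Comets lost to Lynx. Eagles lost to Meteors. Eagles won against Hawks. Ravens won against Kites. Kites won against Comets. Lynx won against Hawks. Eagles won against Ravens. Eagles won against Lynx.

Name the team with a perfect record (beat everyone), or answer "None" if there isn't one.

Highest win total is Kites with 5 (out of 6 possible).
Kites lost to Ravens, so no team went undefeated.

None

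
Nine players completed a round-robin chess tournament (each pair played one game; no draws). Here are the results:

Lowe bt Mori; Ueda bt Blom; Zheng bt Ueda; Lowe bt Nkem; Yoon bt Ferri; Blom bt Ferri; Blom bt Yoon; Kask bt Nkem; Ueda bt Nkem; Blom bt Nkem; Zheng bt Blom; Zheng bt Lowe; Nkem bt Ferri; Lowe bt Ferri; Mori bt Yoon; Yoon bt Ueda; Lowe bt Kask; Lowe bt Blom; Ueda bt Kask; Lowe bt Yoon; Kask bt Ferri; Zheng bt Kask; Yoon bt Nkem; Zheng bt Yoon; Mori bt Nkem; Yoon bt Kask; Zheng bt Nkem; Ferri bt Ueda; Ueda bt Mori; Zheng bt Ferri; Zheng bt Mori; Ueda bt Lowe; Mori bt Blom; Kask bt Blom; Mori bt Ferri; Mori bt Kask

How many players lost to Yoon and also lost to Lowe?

3

Yoon beat: Nkem, Ferri, Kask, Ueda.
Lowe beat: Nkem, Yoon, Mori, Ferri, Kask, Blom.
Both beat: Nkem, Ferri, Kask — 3.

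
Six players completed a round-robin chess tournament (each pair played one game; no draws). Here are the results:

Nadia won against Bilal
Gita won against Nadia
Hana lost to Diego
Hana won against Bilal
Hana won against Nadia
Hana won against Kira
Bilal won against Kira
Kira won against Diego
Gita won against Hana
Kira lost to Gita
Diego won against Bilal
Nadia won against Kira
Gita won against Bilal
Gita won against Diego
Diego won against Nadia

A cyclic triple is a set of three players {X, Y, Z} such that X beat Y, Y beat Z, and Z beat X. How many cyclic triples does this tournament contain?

3

Win totals: Bilal 1, Gita 5, Hana 3, Kira 1, Diego 3, Nadia 2.
A player with w wins dominates both others in C(w,2) triples; summing gives 0 + 10 + 3 + 0 + 3 + 1 = 17 transitive triples.
Total triples C(6,3) = 20, so cyclic triples = 20 − 17 = 3.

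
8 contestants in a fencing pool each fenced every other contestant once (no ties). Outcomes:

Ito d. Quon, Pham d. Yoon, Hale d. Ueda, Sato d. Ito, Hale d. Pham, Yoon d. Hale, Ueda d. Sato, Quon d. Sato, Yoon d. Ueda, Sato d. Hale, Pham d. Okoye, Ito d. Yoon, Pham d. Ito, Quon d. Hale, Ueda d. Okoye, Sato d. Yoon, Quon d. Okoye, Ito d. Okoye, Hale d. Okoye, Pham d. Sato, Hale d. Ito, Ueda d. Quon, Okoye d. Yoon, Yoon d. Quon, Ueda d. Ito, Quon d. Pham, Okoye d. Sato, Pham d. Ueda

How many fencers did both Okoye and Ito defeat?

Okoye beat: Yoon, Sato.
Ito beat: Okoye, Quon, Yoon.
Both beat: Yoon — 1.

1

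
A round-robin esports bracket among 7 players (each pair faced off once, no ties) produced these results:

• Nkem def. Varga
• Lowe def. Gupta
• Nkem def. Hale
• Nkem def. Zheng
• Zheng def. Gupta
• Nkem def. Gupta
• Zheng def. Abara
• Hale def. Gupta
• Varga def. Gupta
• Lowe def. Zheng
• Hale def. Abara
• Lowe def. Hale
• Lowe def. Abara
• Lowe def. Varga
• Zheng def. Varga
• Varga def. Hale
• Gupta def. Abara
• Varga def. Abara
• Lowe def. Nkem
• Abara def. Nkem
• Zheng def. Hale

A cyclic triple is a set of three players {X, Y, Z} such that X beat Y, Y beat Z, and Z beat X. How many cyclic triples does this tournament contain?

Win totals: Hale 2, Gupta 1, Nkem 4, Zheng 4, Lowe 6, Varga 3, Abara 1.
A player with w wins dominates both others in C(w,2) triples; summing gives 1 + 0 + 6 + 6 + 15 + 3 + 0 = 31 transitive triples.
Total triples C(7,3) = 35, so cyclic triples = 35 − 31 = 4.

4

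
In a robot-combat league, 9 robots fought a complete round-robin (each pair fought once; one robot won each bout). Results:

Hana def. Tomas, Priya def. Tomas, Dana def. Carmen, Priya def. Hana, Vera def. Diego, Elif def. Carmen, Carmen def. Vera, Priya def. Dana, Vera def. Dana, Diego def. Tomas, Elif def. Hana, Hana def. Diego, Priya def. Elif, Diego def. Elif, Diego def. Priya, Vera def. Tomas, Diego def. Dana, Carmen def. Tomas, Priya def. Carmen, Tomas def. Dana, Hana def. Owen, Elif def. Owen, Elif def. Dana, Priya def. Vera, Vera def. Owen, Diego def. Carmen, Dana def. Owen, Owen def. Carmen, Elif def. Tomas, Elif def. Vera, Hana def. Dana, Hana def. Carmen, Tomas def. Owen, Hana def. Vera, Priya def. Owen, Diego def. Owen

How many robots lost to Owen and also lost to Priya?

Owen beat: Carmen.
Priya beat: Vera, Tomas, Owen, Dana, Elif, Hana, Carmen.
Both beat: Carmen — 1.

1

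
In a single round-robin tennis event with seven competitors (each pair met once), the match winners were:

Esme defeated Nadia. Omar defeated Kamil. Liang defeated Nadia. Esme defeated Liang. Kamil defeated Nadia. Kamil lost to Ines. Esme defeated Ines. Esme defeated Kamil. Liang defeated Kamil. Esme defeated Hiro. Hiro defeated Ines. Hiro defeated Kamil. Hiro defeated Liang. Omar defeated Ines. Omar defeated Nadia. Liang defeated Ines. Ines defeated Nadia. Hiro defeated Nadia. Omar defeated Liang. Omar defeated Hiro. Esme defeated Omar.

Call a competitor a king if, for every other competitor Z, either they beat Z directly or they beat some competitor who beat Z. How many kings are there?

Nadia cannot reach Omar, Ines, Esme, Kamil, Liang, Hiro in two steps.
Omar cannot reach Esme in two steps.
Ines cannot reach Omar, Esme, Liang, Hiro in two steps.
Esme reaches everyone (king).
Kamil cannot reach Omar, Ines, Esme, Liang, Hiro in two steps.
Liang cannot reach Omar, Esme, Hiro in two steps.
Hiro cannot reach Omar, Esme in two steps.
Kings: Esme — 1.

1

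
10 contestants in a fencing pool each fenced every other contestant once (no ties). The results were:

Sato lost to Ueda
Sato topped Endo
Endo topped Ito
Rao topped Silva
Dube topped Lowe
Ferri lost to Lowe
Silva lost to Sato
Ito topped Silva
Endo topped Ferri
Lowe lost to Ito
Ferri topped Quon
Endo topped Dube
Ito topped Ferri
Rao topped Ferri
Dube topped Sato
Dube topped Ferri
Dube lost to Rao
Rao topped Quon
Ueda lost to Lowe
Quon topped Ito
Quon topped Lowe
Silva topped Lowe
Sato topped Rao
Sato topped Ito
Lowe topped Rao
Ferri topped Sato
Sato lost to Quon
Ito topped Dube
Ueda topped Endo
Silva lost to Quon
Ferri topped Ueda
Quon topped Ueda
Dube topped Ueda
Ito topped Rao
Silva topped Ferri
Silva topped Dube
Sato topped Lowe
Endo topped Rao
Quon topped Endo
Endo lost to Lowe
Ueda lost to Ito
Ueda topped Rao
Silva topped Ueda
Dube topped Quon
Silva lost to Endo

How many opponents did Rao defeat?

4

Rao's results: beat Ferri, Dube, Quon, Silva; lost to Ueda, Sato, Lowe, Ito, Endo.
That is 4 wins.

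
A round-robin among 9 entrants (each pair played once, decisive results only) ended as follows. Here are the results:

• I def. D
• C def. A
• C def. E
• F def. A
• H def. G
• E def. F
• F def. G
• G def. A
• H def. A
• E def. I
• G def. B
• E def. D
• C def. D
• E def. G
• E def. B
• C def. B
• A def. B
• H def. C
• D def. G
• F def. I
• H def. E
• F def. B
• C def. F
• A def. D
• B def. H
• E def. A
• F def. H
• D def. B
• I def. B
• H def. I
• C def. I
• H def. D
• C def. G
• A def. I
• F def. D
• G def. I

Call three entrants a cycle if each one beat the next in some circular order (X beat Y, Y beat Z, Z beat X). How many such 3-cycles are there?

10

Win totals: A 3, B 1, C 7, D 2, E 6, F 6, G 3, H 6, I 2.
An entrant with w wins dominates both others in C(w,2) triples; summing gives 3 + 0 + 21 + 1 + 15 + 15 + 3 + 15 + 1 = 74 transitive triples.
Total triples C(9,3) = 84, so cyclic triples = 84 − 74 = 10.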